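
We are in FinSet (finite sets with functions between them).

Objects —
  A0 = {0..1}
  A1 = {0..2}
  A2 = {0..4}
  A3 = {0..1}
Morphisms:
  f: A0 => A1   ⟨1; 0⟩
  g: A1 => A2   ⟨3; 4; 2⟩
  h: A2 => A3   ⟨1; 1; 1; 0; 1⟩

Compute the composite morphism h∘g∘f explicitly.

Answer: ⟨1; 0⟩

Derivation:
  0 f=>1 g=>4 h=>1
  1 f=>0 g=>3 h=>0
result: ⟨1; 0⟩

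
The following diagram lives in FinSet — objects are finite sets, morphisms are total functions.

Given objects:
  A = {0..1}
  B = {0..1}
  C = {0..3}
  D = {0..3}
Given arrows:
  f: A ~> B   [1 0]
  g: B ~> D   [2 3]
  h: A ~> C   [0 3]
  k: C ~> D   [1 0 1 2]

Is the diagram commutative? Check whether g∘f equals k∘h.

Answer: DOES NOT COMMUTE

Derivation:
Along f;g (path 1):
  0 f~>1 g~>3
  1 f~>0 g~>2
  result₁ = [3 2]
Along h;k (path 2):
  0 h~>0 k~>1
  1 h~>3 k~>2
  result₂ = [1 2]
Equal? distinct morphisms ✗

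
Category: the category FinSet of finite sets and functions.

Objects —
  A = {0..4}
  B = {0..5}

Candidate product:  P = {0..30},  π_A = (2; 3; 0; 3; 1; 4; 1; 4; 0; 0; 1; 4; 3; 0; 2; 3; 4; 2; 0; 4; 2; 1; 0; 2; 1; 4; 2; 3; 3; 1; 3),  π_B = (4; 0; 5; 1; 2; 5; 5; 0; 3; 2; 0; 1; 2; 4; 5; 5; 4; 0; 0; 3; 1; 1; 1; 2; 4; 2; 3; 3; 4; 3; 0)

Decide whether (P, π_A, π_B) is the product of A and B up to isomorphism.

Answer: NOT A VALID PRODUCT — |P|=31 ≠ |A|·|B|=30

Trace:
|A|·|B| = 5·6 = 30;  |P| = 31
  → cardinalities differ; no bijection possible.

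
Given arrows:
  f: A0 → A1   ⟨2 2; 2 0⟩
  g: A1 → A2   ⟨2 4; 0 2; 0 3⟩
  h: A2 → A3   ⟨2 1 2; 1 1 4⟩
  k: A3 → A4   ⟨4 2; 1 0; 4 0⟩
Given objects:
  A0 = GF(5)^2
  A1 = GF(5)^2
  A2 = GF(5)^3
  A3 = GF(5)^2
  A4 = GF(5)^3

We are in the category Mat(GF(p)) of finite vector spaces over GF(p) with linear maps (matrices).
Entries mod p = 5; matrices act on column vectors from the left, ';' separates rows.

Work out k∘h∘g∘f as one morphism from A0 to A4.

Answer: ⟨0 0; 0 3; 0 2⟩

Work:
  e0=⟨1,0⟩ f→⟨2,2⟩ g→⟨2,4,1⟩ h→⟨0,0⟩ k→⟨0,0,0⟩
  e1=⟨0,1⟩ f→⟨2,0⟩ g→⟨4,0,0⟩ h→⟨3,4⟩ k→⟨0,3,2⟩
⟦path⟧: ⟨0 0; 0 3; 0 2⟩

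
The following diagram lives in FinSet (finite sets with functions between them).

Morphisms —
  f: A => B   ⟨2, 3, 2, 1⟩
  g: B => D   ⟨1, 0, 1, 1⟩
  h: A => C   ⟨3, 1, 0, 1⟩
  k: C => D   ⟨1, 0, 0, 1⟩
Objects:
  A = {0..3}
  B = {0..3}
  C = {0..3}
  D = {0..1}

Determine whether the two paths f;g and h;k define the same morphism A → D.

Answer: DOES NOT COMMUTE

Work:
Path 1 = f;g:
  0 f=>2 g=>1
  1 f=>3 g=>1
  2 f=>2 g=>1
  3 f=>1 g=>0
  result₁ = ⟨1, 1, 1, 0⟩
Path 2 = h;k:
  0 h=>3 k=>1
  1 h=>1 k=>0
  2 h=>0 k=>1
  3 h=>1 k=>0
  result₂ = ⟨1, 0, 1, 0⟩
Equal? NO — does not commute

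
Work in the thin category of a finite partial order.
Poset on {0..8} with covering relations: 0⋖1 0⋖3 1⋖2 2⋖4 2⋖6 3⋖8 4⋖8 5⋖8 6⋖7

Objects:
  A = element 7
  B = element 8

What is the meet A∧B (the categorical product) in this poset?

Answer: A∧B = 2

Work:
{x : x≤A ∧ x≤B} = {0,1,2}  (A=7, B=8)
  0 ≤ 2
  1 ≤ 2
  2 ≤ 2
glb = 2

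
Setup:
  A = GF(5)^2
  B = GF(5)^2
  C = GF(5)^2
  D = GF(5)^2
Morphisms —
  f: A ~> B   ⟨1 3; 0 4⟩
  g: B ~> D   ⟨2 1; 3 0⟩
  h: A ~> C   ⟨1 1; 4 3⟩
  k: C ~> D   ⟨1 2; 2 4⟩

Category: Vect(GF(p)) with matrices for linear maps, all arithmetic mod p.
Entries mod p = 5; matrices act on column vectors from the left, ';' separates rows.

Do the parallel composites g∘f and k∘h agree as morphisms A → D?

Answer: DOES NOT COMMUTE

Derivation:
1) trace f;g:
  e0=⟨1,0⟩ f~>⟨1,0⟩ g~>⟨2,3⟩
  e1=⟨0,1⟩ f~>⟨3,4⟩ g~>⟨0,4⟩
  composite₁ = ⟨2 0; 3 4⟩
2) trace h;k:
  e0=⟨1,0⟩ h~>⟨1,4⟩ k~>⟨4,3⟩
  e1=⟨0,1⟩ h~>⟨1,3⟩ k~>⟨2,4⟩
  composite₂ = ⟨4 2; 3 4⟩
Equal? distinct morphisms ✗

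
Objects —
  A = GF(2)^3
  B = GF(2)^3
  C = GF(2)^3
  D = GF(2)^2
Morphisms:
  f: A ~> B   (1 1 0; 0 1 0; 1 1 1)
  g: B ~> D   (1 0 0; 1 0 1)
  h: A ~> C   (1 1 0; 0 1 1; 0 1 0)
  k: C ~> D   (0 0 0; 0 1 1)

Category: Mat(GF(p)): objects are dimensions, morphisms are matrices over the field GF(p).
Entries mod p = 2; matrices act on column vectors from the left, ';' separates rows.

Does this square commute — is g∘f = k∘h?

Path 1 = f;g:
  e0=(1,0,0) f~>(1,0,1) g~>(1,0)
  e1=(0,1,0) f~>(1,1,1) g~>(1,0)
  e2=(0,0,1) f~>(0,0,1) g~>(0,1)
  ⟦path⟧₁ = (1 1 0; 0 0 1)
Path 2 = h;k:
  e0=(1,0,0) h~>(1,0,0) k~>(0,0)
  e1=(0,1,0) h~>(1,1,1) k~>(0,0)
  e2=(0,0,1) h~>(0,1,0) k~>(0,1)
  ⟦path⟧₂ = (0 0 0; 0 0 1)
Equal? NO — does not commute

Answer: DOES NOT COMMUTE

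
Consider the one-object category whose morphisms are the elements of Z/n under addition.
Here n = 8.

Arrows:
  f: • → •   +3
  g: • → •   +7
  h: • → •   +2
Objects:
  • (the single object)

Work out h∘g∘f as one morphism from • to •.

  0 +3≡3 +7≡2 +2≡4  (mod 8)
composite: +4

Answer: +4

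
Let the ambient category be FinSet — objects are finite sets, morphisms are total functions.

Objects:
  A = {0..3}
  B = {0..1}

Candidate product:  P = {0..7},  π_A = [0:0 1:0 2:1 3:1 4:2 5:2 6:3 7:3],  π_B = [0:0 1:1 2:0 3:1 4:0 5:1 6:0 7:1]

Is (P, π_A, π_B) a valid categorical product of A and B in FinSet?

|A|·|B| = 4·2 = 8;  |P| = 8
Check the pairing map k ↦ (π_A(k), π_B(k)):
  0 : (0,0)
  1 : (0,1)
  2 : (1,0)
  3 : (1,1)
  4 : (2,0)
  5 : (2,1)
  6 : (3,0)
  7 : (3,1)
distinct pairs in image: 8 / 8 needed
  → bijection onto A×B; projections well-typed.

Answer: VALID PRODUCT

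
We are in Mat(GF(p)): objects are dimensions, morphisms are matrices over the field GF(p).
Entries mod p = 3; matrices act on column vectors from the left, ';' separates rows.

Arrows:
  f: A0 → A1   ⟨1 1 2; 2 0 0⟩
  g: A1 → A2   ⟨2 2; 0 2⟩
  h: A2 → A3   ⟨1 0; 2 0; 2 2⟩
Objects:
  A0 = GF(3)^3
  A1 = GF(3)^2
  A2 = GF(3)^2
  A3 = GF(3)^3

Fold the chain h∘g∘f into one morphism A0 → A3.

Answer: ⟨0 2 1; 0 1 2; 2 1 2⟩

Trace:
  e0=(1,0,0) f→(1,2) g→(0,1) h→(0,0,2)
  e1=(0,1,0) f→(1,0) g→(2,0) h→(2,1,1)
  e2=(0,0,1) f→(2,0) g→(1,0) h→(1,2,2)
composite: ⟨0 2 1; 0 1 2; 2 1 2⟩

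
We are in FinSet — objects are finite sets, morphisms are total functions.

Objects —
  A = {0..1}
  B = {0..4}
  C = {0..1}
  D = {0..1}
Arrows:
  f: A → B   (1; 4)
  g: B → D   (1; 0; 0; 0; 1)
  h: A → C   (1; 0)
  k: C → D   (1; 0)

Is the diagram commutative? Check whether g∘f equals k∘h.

Answer: COMMUTES

Derivation:
Path 1 = f;g:
  0 f→1 g→0
  1 f→4 g→1
  ⟦path⟧₁ = (0; 1)
Path 2 = h;k:
  0 h→1 k→0
  1 h→0 k→1
  ⟦path⟧₂ = (0; 1)
Equal? equal; square commutes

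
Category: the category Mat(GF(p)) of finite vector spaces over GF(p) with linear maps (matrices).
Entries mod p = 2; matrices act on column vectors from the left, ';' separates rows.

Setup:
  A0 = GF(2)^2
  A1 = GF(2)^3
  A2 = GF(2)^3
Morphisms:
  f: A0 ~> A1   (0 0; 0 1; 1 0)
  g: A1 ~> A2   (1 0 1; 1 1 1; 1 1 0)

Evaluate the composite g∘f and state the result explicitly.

  e0=[1,0] f~>[0,0,1] g~>[1,1,0]
  e1=[0,1] f~>[0,1,0] g~>[0,1,1]
composite: (1 0; 1 1; 0 1)

Answer: (1 0; 1 1; 0 1)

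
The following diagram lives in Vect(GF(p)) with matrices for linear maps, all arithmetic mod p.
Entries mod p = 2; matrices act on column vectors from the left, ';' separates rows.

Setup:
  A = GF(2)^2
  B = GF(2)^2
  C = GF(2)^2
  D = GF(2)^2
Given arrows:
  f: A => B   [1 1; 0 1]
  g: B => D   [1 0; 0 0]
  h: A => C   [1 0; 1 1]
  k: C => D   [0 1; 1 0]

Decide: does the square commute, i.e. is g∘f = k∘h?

Answer: DOES NOT COMMUTE

Derivation:
Along f;g (path 1):
  e0=⟨1,0⟩ f=>⟨1,0⟩ g=>⟨1,0⟩
  e1=⟨0,1⟩ f=>⟨1,1⟩ g=>⟨1,0⟩
  ⟦path⟧₁ = [1 1; 0 0]
Along h;k (path 2):
  e0=⟨1,0⟩ h=>⟨1,1⟩ k=>⟨1,1⟩
  e1=⟨0,1⟩ h=>⟨0,1⟩ k=>⟨1,0⟩
  ⟦path⟧₂ = [1 1; 1 0]
Equal? differ; not commutative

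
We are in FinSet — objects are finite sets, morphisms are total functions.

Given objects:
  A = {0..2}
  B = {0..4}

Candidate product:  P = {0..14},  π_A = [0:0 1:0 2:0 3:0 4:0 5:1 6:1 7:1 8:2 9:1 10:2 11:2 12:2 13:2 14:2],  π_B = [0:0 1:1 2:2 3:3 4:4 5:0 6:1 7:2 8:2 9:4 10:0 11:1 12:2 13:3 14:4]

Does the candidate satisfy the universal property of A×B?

|A|·|B| = 3·5 = 15;  |P| = 15
Check the pairing map k ↦ (π_A(k), π_B(k)):
  0 : (0,0)
  1 : (0,1)
  2 : (0,2)
  3 : (0,3)
  4 : (0,4)
  5 : (1,0)
  6 : (1,1)
  7 : (1,2)
  8 : (2,2)
  9 : (1,4)
  10 : (2,0)
  11 : (2,1)
  12 : (2,2)  ✗ repeats pair of k=8
  13 : (2,3)
  14 : (2,4)
distinct pairs in image: 14 / 15 needed
  → (2,2) hit at k=8 and k=12

Answer: NOT A VALID PRODUCT — duplicate pair at indices 12,8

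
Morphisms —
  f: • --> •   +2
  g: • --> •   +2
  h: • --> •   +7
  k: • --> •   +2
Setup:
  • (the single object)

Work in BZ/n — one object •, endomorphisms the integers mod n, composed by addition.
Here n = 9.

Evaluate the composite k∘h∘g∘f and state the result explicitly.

Answer: +4

Derivation:
  0 +2≡2 +2≡4 +7≡2 +2≡4  (mod 9)
⟦path⟧: +4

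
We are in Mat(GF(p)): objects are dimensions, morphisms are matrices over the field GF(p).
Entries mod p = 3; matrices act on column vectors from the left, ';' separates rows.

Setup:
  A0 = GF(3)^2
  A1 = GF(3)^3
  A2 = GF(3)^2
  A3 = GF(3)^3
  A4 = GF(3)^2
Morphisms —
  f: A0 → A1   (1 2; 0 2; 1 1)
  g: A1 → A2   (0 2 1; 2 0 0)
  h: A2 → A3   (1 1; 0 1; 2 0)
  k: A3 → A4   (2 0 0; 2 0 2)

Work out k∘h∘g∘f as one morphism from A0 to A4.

  e0=[1,0] f→[1,0,1] g→[1,2] h→[0,2,2] k→[0,1]
  e1=[0,1] f→[2,2,1] g→[2,1] h→[0,1,1] k→[0,2]
⟦path⟧: (0 0; 1 2)

Answer: (0 0; 1 2)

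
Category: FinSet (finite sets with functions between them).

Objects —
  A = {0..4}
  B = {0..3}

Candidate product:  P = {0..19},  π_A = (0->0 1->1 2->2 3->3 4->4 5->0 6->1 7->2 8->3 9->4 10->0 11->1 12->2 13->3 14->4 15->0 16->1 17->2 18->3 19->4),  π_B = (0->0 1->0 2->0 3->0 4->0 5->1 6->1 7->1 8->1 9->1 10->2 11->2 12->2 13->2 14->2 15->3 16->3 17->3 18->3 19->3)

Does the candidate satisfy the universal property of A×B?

|A|·|B| = 5·4 = 20;  |P| = 20
Check the pairing map k ↦ (π_A(k), π_B(k)):
  0 -> (0,0)
  1 -> (1,0)
  2 -> (2,0)
  3 -> (3,0)
  4 -> (4,0)
  5 -> (0,1)
  6 -> (1,1)
  7 -> (2,1)
  8 -> (3,1)
  9 -> (4,1)
  10 -> (0,2)
  11 -> (1,2)
  12 -> (2,2)
  13 -> (3,2)
  14 -> (4,2)
  15 -> (0,3)
  16 -> (1,3)
  17 -> (2,3)
  18 -> (3,3)
  19 -> (4,3)
distinct pairs in image: 20 / 20 needed
  → bijection onto A×B; projections well-typed.

Answer: VALID PRODUCT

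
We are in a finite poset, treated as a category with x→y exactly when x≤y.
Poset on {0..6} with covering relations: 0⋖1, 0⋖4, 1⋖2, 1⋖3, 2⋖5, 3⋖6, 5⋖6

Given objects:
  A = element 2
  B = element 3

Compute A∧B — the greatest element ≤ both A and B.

Answer: A∧B = 1

Work:
Lower bounds of A=2 and B=3: {0,1}
  0 ⊑ 1
  1 ⊑ 1
glb = 1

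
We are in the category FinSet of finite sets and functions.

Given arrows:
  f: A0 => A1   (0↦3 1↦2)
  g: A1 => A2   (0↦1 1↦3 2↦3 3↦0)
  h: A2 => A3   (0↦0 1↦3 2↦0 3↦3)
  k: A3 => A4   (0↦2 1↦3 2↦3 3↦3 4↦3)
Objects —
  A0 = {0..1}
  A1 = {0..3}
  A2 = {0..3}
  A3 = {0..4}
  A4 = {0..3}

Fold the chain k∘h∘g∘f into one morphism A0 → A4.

Answer: (0↦2 1↦3)

Work:
  0 f=>3 g=>0 h=>0 k=>2
  1 f=>2 g=>3 h=>3 k=>3
composite: (0↦2 1↦3)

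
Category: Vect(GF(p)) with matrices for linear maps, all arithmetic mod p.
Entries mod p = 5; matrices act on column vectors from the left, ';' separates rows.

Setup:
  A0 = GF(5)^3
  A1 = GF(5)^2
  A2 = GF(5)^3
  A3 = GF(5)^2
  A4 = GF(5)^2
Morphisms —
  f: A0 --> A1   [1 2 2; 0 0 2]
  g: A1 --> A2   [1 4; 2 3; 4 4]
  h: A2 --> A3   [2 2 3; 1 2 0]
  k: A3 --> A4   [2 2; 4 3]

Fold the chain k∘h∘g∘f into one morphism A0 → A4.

Answer: [1 2 1; 2 4 2]

Derivation:
  e0=⟨1,0,0⟩ f-->⟨1,0⟩ g-->⟨1,2,4⟩ h-->⟨3,0⟩ k-->⟨1,2⟩
  e1=⟨0,1,0⟩ f-->⟨2,0⟩ g-->⟨2,4,3⟩ h-->⟨1,0⟩ k-->⟨2,4⟩
  e2=⟨0,0,1⟩ f-->⟨2,2⟩ g-->⟨0,0,1⟩ h-->⟨3,0⟩ k-->⟨1,2⟩
composite: [1 2 1; 2 4 2]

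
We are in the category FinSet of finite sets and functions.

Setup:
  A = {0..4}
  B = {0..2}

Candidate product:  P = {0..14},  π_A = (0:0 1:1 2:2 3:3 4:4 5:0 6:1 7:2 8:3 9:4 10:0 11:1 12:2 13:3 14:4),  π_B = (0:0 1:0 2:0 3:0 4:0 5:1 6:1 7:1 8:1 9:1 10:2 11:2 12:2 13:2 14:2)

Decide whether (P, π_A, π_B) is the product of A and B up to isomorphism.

|A|·|B| = 5·3 = 15;  |P| = 15
Check the pairing map k ↦ (π_A(k), π_B(k)):
  0 : (0,0)
  1 : (1,0)
  2 : (2,0)
  3 : (3,0)
  4 : (4,0)
  5 : (0,1)
  6 : (1,1)
  7 : (2,1)
  8 : (3,1)
  9 : (4,1)
  10 : (0,2)
  11 : (1,2)
  12 : (2,2)
  13 : (3,2)
  14 : (4,2)
distinct pairs in image: 15 / 15 needed
  → bijection onto A×B; projections well-typed.

Answer: VALID PRODUCT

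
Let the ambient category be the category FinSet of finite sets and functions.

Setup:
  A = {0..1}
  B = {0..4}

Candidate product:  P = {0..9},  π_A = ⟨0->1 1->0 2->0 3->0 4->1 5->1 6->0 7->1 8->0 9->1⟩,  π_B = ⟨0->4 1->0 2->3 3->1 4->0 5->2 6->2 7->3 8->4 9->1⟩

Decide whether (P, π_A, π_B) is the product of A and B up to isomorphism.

Answer: VALID PRODUCT

Trace:
|A|·|B| = 2·5 = 10;  |P| = 10
Check the pairing map k ↦ (π_A(k), π_B(k)):
  0 -> (1,4)
  1 -> (0,0)
  2 -> (0,3)
  3 -> (0,1)
  4 -> (1,0)
  5 -> (1,2)
  6 -> (0,2)
  7 -> (1,3)
  8 -> (0,4)
  9 -> (1,1)
distinct pairs in image: 10 / 10 needed
  → bijection onto A×B; projections well-typed.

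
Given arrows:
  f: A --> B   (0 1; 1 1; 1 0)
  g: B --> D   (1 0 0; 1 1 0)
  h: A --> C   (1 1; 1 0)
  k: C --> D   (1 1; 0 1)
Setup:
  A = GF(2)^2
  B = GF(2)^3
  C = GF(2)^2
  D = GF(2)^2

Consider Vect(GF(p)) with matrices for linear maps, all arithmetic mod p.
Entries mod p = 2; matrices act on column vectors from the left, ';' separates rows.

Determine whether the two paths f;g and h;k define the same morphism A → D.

1) trace f;g:
  e0=(1,0) f-->(0,1,1) g-->(0,1)
  e1=(0,1) f-->(1,1,0) g-->(1,0)
  ⟦path⟧₁ = (0 1; 1 0)
2) trace h;k:
  e0=(1,0) h-->(1,1) k-->(0,1)
  e1=(0,1) h-->(1,0) k-->(1,0)
  ⟦path⟧₂ = (0 1; 1 0)
Equal? YES — commutes

Answer: COMMUTES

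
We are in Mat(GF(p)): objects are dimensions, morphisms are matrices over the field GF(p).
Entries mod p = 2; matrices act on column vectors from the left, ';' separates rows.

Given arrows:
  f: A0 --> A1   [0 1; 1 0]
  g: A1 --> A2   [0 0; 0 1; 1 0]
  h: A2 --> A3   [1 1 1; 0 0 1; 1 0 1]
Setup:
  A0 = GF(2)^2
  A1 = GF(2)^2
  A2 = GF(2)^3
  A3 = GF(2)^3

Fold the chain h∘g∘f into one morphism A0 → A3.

Answer: [1 1; 0 1; 0 1]

Derivation:
  e0=[1,0] f-->[0,1] g-->[0,1,0] h-->[1,0,0]
  e1=[0,1] f-->[1,0] g-->[0,0,1] h-->[1,1,1]
composite: [1 1; 0 1; 0 1]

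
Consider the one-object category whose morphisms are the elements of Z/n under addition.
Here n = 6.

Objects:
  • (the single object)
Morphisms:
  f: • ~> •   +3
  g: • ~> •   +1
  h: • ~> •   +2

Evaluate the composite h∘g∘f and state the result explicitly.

Answer: +0

Trace:
  0 +3≡3 +1≡4 +2≡0  (mod 6)
⟦path⟧: +0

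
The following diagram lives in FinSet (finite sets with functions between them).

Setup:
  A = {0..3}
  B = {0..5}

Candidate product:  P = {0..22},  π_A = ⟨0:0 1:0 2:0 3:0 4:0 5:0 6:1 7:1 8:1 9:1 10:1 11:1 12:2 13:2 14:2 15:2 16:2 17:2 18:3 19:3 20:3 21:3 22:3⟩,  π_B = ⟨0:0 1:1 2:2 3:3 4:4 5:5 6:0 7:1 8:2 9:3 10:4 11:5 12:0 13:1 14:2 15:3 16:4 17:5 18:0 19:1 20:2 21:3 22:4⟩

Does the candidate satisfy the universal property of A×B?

|A|·|B| = 4·6 = 24;  |P| = 23
  → cardinalities differ; no bijection possible.

Answer: NOT A VALID PRODUCT — |P|=23 ≠ |A|·|B|=24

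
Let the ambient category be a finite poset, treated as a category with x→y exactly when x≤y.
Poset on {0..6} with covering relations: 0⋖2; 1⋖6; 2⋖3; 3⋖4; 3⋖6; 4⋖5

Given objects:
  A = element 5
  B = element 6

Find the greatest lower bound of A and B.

Common predecessors of 5,6: {0,2,3}
  0 ⊑ 3
  2 ⊑ 3
  3 ⊑ 3
glb = 3

Answer: A∧B = 3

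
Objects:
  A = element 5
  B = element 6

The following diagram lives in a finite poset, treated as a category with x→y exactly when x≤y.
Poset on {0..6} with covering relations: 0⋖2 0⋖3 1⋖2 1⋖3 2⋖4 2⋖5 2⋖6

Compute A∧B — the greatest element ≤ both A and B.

Answer: A∧B = 2

Trace:
Common predecessors of 5,6: {0,1,2}
  0 <= 2
  1 <= 2
  2 <= 2
glb = 2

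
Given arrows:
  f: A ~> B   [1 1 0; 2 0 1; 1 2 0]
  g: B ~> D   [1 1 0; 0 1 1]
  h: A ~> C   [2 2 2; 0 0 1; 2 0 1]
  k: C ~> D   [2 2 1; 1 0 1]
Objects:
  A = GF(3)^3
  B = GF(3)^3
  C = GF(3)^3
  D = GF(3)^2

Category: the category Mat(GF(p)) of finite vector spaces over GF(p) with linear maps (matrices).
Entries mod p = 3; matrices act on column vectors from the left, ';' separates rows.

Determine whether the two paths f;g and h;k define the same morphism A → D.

Answer: DOES NOT COMMUTE

Work:
Path 1 = f;g:
  e0=⟨1,0,0⟩ f~>⟨1,2,1⟩ g~>⟨0,0⟩
  e1=⟨0,1,0⟩ f~>⟨1,0,2⟩ g~>⟨1,2⟩
  e2=⟨0,0,1⟩ f~>⟨0,1,0⟩ g~>⟨1,1⟩
  composite₁ = [0 1 1; 0 2 1]
Path 2 = h;k:
  e0=⟨1,0,0⟩ h~>⟨2,0,2⟩ k~>⟨0,1⟩
  e1=⟨0,1,0⟩ h~>⟨2,0,0⟩ k~>⟨1,2⟩
  e2=⟨0,0,1⟩ h~>⟨2,1,1⟩ k~>⟨1,0⟩
  composite₂ = [0 1 1; 1 2 0]
Equal? NO — does not commute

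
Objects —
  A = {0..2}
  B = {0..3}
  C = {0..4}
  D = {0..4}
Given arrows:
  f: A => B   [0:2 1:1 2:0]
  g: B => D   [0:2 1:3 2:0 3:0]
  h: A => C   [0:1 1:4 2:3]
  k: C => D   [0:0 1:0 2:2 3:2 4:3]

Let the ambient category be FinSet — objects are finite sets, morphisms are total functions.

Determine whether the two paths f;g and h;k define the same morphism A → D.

Answer: COMMUTES

Derivation:
1) trace f;g:
  0 f=>2 g=>0
  1 f=>1 g=>3
  2 f=>0 g=>2
  composite₁ = [0:0 1:3 2:2]
2) trace h;k:
  0 h=>1 k=>0
  1 h=>4 k=>3
  2 h=>3 k=>2
  composite₂ = [0:0 1:3 2:2]
Equal? YES — commutes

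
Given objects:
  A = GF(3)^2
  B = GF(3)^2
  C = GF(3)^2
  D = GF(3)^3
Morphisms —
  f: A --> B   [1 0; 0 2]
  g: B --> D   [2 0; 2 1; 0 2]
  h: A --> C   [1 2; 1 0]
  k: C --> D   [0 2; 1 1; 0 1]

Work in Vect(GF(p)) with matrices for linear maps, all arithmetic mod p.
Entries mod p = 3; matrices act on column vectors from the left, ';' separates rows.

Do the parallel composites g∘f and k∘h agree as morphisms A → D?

Answer: DOES NOT COMMUTE

Derivation:
1) trace f;g:
  e0=(1,0) f-->(1,0) g-->(2,2,0)
  e1=(0,1) f-->(0,2) g-->(0,2,1)
  ⟦path⟧₁ = [2 0; 2 2; 0 1]
2) trace h;k:
  e0=(1,0) h-->(1,1) k-->(2,2,1)
  e1=(0,1) h-->(2,0) k-->(0,2,0)
  ⟦path⟧₂ = [2 0; 2 2; 1 0]
Equal? NO — does not commute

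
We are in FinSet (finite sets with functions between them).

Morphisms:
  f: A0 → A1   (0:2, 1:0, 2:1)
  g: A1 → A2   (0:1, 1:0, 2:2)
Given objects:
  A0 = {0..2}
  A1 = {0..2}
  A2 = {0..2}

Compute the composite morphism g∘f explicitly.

  0 f→2 g→2
  1 f→0 g→1
  2 f→1 g→0
⟦path⟧: (0:2, 1:1, 2:0)

Answer: (0:2, 1:1, 2:0)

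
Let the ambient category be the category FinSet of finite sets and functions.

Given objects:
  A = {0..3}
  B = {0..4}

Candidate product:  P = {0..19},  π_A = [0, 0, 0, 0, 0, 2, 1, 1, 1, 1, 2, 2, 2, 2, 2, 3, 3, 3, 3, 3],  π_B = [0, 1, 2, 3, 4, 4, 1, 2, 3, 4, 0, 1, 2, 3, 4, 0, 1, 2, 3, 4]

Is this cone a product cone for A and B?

|A|·|B| = 4·5 = 20;  |P| = 20
Check the pairing map k ↦ (π_A(k), π_B(k)):
  0 ↦ (0,0)
  1 ↦ (0,1)
  2 ↦ (0,2)
  3 ↦ (0,3)
  4 ↦ (0,4)
  5 ↦ (2,4)
  6 ↦ (1,1)
  7 ↦ (1,2)
  8 ↦ (1,3)
  9 ↦ (1,4)
  10 ↦ (2,0)
  11 ↦ (2,1)
  12 ↦ (2,2)
  13 ↦ (2,3)
  14 ↦ (2,4)  ✗ repeats pair of k=5
  15 ↦ (3,0)
  16 ↦ (3,1)
  17 ↦ (3,2)
  18 ↦ (3,3)
  19 ↦ (3,4)
distinct pairs in image: 19 / 20 needed
  → (2,4) hit at k=5 and k=14

Answer: NOT A VALID PRODUCT — duplicate pair at indices 14,5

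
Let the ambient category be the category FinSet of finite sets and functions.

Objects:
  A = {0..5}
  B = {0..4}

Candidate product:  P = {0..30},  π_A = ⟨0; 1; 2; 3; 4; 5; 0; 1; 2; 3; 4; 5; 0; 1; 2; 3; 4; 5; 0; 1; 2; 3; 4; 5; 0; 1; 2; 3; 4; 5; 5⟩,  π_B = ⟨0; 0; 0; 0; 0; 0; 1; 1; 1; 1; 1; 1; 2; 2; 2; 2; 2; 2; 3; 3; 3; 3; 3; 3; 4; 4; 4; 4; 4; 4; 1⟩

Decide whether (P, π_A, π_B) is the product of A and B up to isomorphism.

Answer: NOT A VALID PRODUCT — |P|=31 ≠ |A|·|B|=30

Derivation:
|A|·|B| = 6·5 = 30;  |P| = 31
  → cardinalities differ; no bijection possible.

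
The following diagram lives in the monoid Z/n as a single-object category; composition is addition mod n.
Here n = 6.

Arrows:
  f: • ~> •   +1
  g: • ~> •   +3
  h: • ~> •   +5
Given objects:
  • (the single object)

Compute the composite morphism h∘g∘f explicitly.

  0 +1≡1 +3≡4 +5≡3  (mod 6)
result: +3

Answer: +3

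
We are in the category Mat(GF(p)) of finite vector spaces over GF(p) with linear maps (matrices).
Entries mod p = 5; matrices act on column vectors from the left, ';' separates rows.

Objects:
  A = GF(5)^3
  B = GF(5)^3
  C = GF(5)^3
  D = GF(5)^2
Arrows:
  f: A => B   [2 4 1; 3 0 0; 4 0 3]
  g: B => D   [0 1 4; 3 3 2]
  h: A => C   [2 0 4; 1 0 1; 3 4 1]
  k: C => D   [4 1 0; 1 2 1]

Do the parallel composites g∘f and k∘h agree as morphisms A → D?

Answer: DOES NOT COMMUTE

Trace:
1) trace f;g:
  e0=[1,0,0] f=>[2,3,4] g=>[4,3]
  e1=[0,1,0] f=>[4,0,0] g=>[0,2]
  e2=[0,0,1] f=>[1,0,3] g=>[2,4]
  ⟦path⟧₁ = [4 0 2; 3 2 4]
2) trace h;k:
  e0=[1,0,0] h=>[2,1,3] k=>[4,2]
  e1=[0,1,0] h=>[0,0,4] k=>[0,4]
  e2=[0,0,1] h=>[4,1,1] k=>[2,2]
  ⟦path⟧₂ = [4 0 2; 2 4 2]
Equal? differ; not commutative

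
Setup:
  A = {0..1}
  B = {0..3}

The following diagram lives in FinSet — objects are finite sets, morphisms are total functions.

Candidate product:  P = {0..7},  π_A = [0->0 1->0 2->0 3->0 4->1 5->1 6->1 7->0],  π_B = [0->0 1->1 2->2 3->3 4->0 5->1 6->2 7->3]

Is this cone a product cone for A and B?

Answer: NOT A VALID PRODUCT — duplicate pair at indices 3,7

Work:
|A|·|B| = 2·4 = 8;  |P| = 8
Check the pairing map k ↦ (π_A(k), π_B(k)):
  0 -> (0,0)
  1 -> (0,1)
  2 -> (0,2)
  3 -> (0,3)
  4 -> (1,0)
  5 -> (1,1)
  6 -> (1,2)
  7 -> (0,3)  ✗ repeats pair of k=3
distinct pairs in image: 7 / 8 needed
  → (0,3) hit at k=3 and k=7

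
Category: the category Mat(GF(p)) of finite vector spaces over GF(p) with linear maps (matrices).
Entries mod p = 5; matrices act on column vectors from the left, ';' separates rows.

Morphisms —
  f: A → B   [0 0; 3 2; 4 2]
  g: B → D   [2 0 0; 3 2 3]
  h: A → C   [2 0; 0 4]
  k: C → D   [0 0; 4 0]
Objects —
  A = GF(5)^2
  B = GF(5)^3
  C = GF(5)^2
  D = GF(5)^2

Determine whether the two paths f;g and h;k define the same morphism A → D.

Answer: COMMUTES

Derivation:
Path 1 = f;g:
  e0=(1,0) f→(0,3,4) g→(0,3)
  e1=(0,1) f→(0,2,2) g→(0,0)
  composite₁ = [0 0; 3 0]
Path 2 = h;k:
  e0=(1,0) h→(2,0) k→(0,3)
  e1=(0,1) h→(0,4) k→(0,0)
  composite₂ = [0 0; 3 0]
Equal? same morphism ✓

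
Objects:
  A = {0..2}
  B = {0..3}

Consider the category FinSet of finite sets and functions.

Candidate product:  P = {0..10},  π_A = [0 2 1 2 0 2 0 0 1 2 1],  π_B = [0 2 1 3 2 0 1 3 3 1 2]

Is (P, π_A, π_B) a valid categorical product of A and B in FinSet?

|A|·|B| = 3·4 = 12;  |P| = 11
  → cardinalities differ; no bijection possible.

Answer: NOT A VALID PRODUCT — |P|=11 ≠ |A|·|B|=12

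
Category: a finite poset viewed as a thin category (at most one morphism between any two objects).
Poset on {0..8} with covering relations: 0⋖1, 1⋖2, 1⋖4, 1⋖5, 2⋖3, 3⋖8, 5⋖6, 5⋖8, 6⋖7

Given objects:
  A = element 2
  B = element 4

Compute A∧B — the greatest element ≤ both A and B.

Answer: A∧B = 1

Work:
{x : x<=A ∧ x<=B} = {0,1}  (A=2, B=4)
  0 <= 1
  1 <= 1
glb = 1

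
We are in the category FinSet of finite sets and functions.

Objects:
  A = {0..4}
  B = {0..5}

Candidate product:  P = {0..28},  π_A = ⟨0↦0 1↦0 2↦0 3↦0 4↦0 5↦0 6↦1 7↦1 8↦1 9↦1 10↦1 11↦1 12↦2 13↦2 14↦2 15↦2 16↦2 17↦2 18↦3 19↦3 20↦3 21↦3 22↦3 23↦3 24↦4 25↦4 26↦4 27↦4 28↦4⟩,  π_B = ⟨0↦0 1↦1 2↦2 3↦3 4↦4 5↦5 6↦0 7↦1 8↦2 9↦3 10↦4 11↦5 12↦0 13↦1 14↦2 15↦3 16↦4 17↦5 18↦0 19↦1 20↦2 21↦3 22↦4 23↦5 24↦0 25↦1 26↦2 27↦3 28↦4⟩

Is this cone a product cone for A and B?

Answer: NOT A VALID PRODUCT — |P|=29 ≠ |A|·|B|=30

Work:
|A|·|B| = 5·6 = 30;  |P| = 29
  → cardinalities differ; no bijection possible.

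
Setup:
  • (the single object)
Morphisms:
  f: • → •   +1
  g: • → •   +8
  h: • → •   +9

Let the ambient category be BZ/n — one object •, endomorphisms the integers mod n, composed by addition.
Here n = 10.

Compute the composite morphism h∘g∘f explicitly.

Answer: +8

Trace:
  0 +1≡1 +8≡9 +9≡8  (mod 10)
composite: +8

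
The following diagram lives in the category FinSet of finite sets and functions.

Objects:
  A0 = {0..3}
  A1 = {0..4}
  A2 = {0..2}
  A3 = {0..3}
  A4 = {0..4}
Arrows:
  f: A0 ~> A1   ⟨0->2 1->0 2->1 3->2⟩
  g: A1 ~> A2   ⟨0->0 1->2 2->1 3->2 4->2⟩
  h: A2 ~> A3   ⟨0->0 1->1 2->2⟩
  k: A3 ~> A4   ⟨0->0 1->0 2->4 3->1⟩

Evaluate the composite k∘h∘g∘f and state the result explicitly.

Answer: ⟨0->0 1->0 2->4 3->0⟩

Trace:
  0 f~>2 g~>1 h~>1 k~>0
  1 f~>0 g~>0 h~>0 k~>0
  2 f~>1 g~>2 h~>2 k~>4
  3 f~>2 g~>1 h~>1 k~>0
result: ⟨0->0 1->0 2->4 3->0⟩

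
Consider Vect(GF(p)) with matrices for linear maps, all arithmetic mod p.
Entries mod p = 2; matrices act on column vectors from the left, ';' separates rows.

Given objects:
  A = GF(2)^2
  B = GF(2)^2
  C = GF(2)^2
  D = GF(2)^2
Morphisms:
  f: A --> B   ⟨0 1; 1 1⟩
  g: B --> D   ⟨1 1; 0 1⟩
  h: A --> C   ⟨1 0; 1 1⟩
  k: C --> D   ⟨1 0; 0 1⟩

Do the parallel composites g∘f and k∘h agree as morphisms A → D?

Answer: COMMUTES

Trace:
Along f;g (path 1):
  e0=(1,0) f-->(0,1) g-->(1,1)
  e1=(0,1) f-->(1,1) g-->(0,1)
  ⟦path⟧₁ = ⟨1 0; 1 1⟩
Along h;k (path 2):
  e0=(1,0) h-->(1,1) k-->(1,1)
  e1=(0,1) h-->(0,1) k-->(0,1)
  ⟦path⟧₂ = ⟨1 0; 1 1⟩
Equal? equal; square commutes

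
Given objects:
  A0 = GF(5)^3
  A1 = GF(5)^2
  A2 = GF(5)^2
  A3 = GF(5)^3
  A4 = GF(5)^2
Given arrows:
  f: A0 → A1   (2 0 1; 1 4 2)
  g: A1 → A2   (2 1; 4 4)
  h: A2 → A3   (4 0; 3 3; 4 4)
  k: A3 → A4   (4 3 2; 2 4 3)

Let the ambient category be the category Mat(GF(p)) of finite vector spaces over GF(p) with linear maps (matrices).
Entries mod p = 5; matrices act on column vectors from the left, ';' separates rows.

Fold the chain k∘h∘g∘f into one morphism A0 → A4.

  e0=[1,0,0] f→[2,1] g→[0,2] h→[0,1,3] k→[4,3]
  e1=[0,1,0] f→[0,4] g→[4,1] h→[1,0,0] k→[4,2]
  e2=[0,0,1] f→[1,2] g→[4,2] h→[1,3,4] k→[1,1]
composite: (4 4 1; 3 2 1)

Answer: (4 4 1; 3 2 1)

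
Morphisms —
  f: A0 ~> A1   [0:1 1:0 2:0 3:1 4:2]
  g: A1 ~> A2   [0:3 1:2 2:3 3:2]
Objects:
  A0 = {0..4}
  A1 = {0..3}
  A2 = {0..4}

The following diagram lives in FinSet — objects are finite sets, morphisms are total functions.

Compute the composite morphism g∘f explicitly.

  0 f~>1 g~>2
  1 f~>0 g~>3
  2 f~>0 g~>3
  3 f~>1 g~>2
  4 f~>2 g~>3
⟦path⟧: [0:2 1:3 2:3 3:2 4:3]

Answer: [0:2 1:3 2:3 3:2 4:3]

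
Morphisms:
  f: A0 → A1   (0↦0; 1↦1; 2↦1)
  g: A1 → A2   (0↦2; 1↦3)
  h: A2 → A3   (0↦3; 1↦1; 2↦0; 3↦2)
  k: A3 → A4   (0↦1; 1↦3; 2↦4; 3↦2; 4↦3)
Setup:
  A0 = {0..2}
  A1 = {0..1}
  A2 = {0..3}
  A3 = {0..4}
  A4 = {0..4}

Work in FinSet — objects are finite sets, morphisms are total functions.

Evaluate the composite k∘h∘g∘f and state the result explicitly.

  0 f→0 g→2 h→0 k→1
  1 f→1 g→3 h→2 k→4
  2 f→1 g→3 h→2 k→4
⟦path⟧: (0↦1; 1↦4; 2↦4)

Answer: (0↦1; 1↦4; 2↦4)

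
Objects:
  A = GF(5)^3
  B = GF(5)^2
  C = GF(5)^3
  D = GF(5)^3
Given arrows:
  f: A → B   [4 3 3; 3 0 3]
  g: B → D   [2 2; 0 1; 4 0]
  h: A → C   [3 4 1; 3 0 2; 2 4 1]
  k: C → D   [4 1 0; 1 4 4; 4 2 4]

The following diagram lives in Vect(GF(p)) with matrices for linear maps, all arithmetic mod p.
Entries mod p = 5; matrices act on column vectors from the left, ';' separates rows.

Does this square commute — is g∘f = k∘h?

Answer: DOES NOT COMMUTE

Work:
1) trace f;g:
  e0=[1,0,0] f→[4,3] g→[4,3,1]
  e1=[0,1,0] f→[3,0] g→[1,0,2]
  e2=[0,0,1] f→[3,3] g→[2,3,2]
  ⟦path⟧₁ = [4 1 2; 3 0 3; 1 2 2]
2) trace h;k:
  e0=[1,0,0] h→[3,3,2] k→[0,3,1]
  e1=[0,1,0] h→[4,0,4] k→[1,0,2]
  e2=[0,0,1] h→[1,2,1] k→[1,3,2]
  ⟦path⟧₂ = [0 1 1; 3 0 3; 1 2 2]
Equal? distinct morphisms ✗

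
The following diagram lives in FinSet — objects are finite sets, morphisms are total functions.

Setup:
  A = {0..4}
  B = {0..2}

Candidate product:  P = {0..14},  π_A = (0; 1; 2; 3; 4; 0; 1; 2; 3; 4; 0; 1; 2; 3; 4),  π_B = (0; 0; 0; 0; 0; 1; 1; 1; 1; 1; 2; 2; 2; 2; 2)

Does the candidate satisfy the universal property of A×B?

|A|·|B| = 5·3 = 15;  |P| = 15
Check the pairing map k ↦ (π_A(k), π_B(k)):
  0 -> (0,0)
  1 -> (1,0)
  2 -> (2,0)
  3 -> (3,0)
  4 -> (4,0)
  5 -> (0,1)
  6 -> (1,1)
  7 -> (2,1)
  8 -> (3,1)
  9 -> (4,1)
  10 -> (0,2)
  11 -> (1,2)
  12 -> (2,2)
  13 -> (3,2)
  14 -> (4,2)
distinct pairs in image: 15 / 15 needed
  → bijection onto A×B; projections well-typed.

Answer: VALID PRODUCT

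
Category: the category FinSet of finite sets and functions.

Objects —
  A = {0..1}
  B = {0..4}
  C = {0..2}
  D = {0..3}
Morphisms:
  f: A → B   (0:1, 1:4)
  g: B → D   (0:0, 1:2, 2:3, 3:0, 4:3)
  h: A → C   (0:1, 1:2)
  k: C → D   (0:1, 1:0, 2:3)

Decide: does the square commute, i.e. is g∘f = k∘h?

Answer: DOES NOT COMMUTE

Derivation:
Along f;g (path 1):
  0 f→1 g→2
  1 f→4 g→3
  ⟦path⟧₁ = (0:2, 1:3)
Along h;k (path 2):
  0 h→1 k→0
  1 h→2 k→3
  ⟦path⟧₂ = (0:0, 1:3)
Equal? distinct morphisms ✗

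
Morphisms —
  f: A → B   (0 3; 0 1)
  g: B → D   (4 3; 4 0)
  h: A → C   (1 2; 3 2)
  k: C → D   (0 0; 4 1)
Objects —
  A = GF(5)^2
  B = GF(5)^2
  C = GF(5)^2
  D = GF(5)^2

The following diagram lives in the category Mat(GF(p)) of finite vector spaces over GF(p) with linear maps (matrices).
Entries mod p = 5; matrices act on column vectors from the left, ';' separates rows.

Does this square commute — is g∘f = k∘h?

Along f;g (path 1):
  e0=[1,0] f→[0,0] g→[0,0]
  e1=[0,1] f→[3,1] g→[0,2]
  composite₁ = (0 0; 0 2)
Along h;k (path 2):
  e0=[1,0] h→[1,3] k→[0,2]
  e1=[0,1] h→[2,2] k→[0,0]
  composite₂ = (0 0; 2 0)
Equal? NO — does not commute

Answer: DOES NOT COMMUTE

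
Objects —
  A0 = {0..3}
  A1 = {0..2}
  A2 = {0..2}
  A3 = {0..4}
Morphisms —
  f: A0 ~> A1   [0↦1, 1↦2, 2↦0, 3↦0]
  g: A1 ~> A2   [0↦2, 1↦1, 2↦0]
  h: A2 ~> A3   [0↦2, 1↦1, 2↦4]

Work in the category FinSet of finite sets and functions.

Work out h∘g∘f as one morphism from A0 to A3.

Answer: [0↦1, 1↦2, 2↦4, 3↦4]

Derivation:
  0 f~>1 g~>1 h~>1
  1 f~>2 g~>0 h~>2
  2 f~>0 g~>2 h~>4
  3 f~>0 g~>2 h~>4
result: [0↦1, 1↦2, 2↦4, 3↦4]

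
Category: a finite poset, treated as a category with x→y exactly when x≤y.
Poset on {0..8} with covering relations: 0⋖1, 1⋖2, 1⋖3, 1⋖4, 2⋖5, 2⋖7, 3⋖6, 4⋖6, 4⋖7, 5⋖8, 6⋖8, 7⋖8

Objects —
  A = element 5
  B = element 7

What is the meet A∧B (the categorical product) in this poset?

Answer: A∧B = 2

Trace:
{x : x⊑A ∧ x⊑B} = {0,1,2}  (A=5, B=7)
  0 ⊑ 2
  1 ⊑ 2
  2 ⊑ 2
glb = 2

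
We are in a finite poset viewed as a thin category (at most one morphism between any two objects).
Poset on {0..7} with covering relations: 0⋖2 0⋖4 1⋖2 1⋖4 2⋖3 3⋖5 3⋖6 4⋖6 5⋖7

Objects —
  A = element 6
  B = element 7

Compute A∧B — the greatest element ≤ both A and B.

{x : x<=A ∧ x<=B} = {0,1,2,3}  (A=6, B=7)
  0 <= 3
  1 <= 3
  2 <= 3
  3 <= 3
glb = 3

Answer: A∧B = 3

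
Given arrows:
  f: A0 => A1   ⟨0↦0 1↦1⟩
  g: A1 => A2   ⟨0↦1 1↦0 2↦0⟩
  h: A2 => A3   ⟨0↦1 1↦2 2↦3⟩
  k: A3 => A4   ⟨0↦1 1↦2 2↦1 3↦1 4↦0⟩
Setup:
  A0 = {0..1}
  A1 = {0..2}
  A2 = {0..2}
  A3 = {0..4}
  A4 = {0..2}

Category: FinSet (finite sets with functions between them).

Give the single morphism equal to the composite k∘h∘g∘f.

Answer: ⟨0↦1 1↦2⟩

Derivation:
  0 f=>0 g=>1 h=>2 k=>1
  1 f=>1 g=>0 h=>1 k=>2
⟦path⟧: ⟨0↦1 1↦2⟩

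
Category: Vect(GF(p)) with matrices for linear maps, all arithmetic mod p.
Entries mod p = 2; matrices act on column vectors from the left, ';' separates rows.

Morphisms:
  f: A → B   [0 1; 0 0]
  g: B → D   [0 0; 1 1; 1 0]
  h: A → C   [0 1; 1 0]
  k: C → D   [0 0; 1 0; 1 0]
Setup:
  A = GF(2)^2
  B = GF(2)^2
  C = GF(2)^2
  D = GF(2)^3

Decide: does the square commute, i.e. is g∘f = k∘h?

1) trace f;g:
  e0=(1,0) f→(0,0) g→(0,0,0)
  e1=(0,1) f→(1,0) g→(0,1,1)
  composite₁ = [0 0; 0 1; 0 1]
2) trace h;k:
  e0=(1,0) h→(0,1) k→(0,0,0)
  e1=(0,1) h→(1,0) k→(0,1,1)
  composite₂ = [0 0; 0 1; 0 1]
Equal? YES — commutes

Answer: COMMUTES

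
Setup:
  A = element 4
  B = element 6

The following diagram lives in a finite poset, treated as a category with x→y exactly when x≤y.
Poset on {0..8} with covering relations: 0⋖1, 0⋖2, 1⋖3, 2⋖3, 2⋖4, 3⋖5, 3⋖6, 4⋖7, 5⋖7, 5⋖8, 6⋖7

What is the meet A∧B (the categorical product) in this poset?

Answer: A∧B = 2

Work:
{x : x⊑A ∧ x⊑B} = {0,2}  (A=4, B=6)
  0 ⊑ 2
  2 ⊑ 2
glb = 2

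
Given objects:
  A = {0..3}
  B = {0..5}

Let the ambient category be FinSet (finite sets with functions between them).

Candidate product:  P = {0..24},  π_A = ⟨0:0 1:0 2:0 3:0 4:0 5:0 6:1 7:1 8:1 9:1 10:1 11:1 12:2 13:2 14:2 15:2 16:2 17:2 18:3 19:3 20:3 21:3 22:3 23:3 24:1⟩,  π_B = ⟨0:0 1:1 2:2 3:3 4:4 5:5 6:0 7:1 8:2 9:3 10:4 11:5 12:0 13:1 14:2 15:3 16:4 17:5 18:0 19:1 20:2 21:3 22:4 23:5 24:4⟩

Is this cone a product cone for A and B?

Answer: NOT A VALID PRODUCT — |P|=25 ≠ |A|·|B|=24

Work:
|A|·|B| = 4·6 = 24;  |P| = 25
  → cardinalities differ; no bijection possible.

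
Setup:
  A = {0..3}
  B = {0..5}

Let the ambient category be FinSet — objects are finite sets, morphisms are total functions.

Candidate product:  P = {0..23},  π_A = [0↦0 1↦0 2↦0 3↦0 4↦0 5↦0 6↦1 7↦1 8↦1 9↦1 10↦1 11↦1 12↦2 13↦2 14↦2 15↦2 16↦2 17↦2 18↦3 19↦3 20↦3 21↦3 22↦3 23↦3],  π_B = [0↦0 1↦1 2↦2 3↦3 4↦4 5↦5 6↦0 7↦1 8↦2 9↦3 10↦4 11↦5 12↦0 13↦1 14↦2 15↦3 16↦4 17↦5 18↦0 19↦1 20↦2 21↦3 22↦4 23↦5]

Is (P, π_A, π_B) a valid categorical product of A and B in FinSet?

|A|·|B| = 4·6 = 24;  |P| = 24
Check the pairing map k ↦ (π_A(k), π_B(k)):
  0 ↦ (0,0)
  1 ↦ (0,1)
  2 ↦ (0,2)
  3 ↦ (0,3)
  4 ↦ (0,4)
  5 ↦ (0,5)
  6 ↦ (1,0)
  7 ↦ (1,1)
  8 ↦ (1,2)
  9 ↦ (1,3)
  10 ↦ (1,4)
  11 ↦ (1,5)
  12 ↦ (2,0)
  13 ↦ (2,1)
  14 ↦ (2,2)
  15 ↦ (2,3)
  16 ↦ (2,4)
  17 ↦ (2,5)
  18 ↦ (3,0)
  19 ↦ (3,1)
  20 ↦ (3,2)
  21 ↦ (3,3)
  22 ↦ (3,4)
  23 ↦ (3,5)
distinct pairs in image: 24 / 24 needed
  → bijection onto A×B; projections well-typed.

Answer: VALID PRODUCT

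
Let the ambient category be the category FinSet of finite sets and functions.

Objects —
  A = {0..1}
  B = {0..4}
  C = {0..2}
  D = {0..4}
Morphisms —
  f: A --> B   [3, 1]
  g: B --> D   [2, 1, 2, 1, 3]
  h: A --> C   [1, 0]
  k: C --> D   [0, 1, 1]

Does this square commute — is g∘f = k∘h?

Answer: DOES NOT COMMUTE

Trace:
1) trace f;g:
  0 f-->3 g-->1
  1 f-->1 g-->1
  ⟦path⟧₁ = [1, 1]
2) trace h;k:
  0 h-->1 k-->1
  1 h-->0 k-->0
  ⟦path⟧₂ = [1, 0]
Equal? distinct morphisms ✗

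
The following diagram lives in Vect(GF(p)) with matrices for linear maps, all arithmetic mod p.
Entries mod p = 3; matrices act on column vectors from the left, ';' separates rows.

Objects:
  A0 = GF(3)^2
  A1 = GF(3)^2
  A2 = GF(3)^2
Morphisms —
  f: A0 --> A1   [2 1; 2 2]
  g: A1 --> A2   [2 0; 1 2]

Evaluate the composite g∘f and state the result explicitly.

Answer: [1 2; 0 2]

Work:
  e0=[1,0] f-->[2,2] g-->[1,0]
  e1=[0,1] f-->[1,2] g-->[2,2]
result: [1 2; 0 2]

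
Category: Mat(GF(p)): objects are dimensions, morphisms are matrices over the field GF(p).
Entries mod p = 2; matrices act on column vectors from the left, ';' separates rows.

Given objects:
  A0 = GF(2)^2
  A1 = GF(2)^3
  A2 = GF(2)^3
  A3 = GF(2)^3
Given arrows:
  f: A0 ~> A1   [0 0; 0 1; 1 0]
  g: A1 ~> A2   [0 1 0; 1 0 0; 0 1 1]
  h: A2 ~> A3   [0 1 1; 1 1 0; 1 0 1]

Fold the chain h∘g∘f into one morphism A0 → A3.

Answer: [1 1; 0 1; 1 0]

Trace:
  e0=(1,0) f~>(0,0,1) g~>(0,0,1) h~>(1,0,1)
  e1=(0,1) f~>(0,1,0) g~>(1,0,1) h~>(1,1,0)
composite: [1 1; 0 1; 1 0]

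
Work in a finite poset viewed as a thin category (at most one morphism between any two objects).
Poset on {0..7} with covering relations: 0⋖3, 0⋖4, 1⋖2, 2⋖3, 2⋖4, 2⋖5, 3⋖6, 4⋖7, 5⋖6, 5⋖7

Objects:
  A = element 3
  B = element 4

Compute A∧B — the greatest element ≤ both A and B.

Answer: NO MEET EXISTS

Derivation:
Lower bounds of A=3 and B=4: {0,1,2}
  maximal lower bounds 0 and 2 are incomparable: neither 0<=2 nor 2<=0
→ no greatest lower bound exists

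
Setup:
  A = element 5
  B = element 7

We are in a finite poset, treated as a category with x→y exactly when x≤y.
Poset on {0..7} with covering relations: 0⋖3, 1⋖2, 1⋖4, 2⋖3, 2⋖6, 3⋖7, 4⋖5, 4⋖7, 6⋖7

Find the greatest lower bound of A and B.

Lower bounds of A=5 and B=7: {1,4}
  1 ⊑ 4
  4 ⊑ 4
glb = 4

Answer: A∧B = 4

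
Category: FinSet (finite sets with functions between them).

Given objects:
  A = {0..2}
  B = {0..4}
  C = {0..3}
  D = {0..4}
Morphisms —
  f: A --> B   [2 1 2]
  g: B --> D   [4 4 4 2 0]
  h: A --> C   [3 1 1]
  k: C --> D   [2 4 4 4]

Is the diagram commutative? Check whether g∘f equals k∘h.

Answer: COMMUTES

Work:
1) trace f;g:
  0 f-->2 g-->4
  1 f-->1 g-->4
  2 f-->2 g-->4
  ⟦path⟧₁ = [4 4 4]
2) trace h;k:
  0 h-->3 k-->4
  1 h-->1 k-->4
  2 h-->1 k-->4
  ⟦path⟧₂ = [4 4 4]
Equal? YES — commutes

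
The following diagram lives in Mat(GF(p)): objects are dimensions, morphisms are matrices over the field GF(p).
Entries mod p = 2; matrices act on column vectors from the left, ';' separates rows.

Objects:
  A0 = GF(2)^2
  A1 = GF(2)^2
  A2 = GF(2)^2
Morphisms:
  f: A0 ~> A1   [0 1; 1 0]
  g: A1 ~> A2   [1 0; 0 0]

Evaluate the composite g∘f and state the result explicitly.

Answer: [0 1; 0 0]

Work:
  e0=(1,0) f~>(0,1) g~>(0,0)
  e1=(0,1) f~>(1,0) g~>(1,0)
result: [0 1; 0 0]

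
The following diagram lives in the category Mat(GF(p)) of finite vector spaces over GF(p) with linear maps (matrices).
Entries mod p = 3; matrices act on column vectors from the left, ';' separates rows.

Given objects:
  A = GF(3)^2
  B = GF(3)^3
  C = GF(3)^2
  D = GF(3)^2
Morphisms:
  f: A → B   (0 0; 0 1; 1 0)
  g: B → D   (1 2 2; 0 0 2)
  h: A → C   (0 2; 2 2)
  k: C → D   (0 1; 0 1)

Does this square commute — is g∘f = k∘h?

Answer: DOES NOT COMMUTE

Derivation:
1) trace f;g:
  e0=[1,0] f→[0,0,1] g→[2,2]
  e1=[0,1] f→[0,1,0] g→[2,0]
  composite₁ = (2 2; 2 0)
2) trace h;k:
  e0=[1,0] h→[0,2] k→[2,2]
  e1=[0,1] h→[2,2] k→[2,2]
  composite₂ = (2 2; 2 2)
Equal? NO — does not commute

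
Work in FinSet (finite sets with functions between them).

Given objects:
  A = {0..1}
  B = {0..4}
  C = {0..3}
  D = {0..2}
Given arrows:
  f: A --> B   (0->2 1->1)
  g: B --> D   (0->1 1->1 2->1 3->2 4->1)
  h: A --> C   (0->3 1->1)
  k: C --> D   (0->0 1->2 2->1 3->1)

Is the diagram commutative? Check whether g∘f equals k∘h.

Answer: DOES NOT COMMUTE

Trace:
Path 1 = f;g:
  0 f-->2 g-->1
  1 f-->1 g-->1
  result₁ = (0->1 1->1)
Path 2 = h;k:
  0 h-->3 k-->1
  1 h-->1 k-->2
  result₂ = (0->1 1->2)
Equal? differ; not commutative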